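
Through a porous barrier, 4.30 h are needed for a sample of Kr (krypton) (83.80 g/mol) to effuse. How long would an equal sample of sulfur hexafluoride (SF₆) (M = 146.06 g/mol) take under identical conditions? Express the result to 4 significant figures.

Since effusion rate ∝ 1/√M, t_SF₆/t_Kr = √(M_SF₆/M_Kr) = √(146.06/83.80) = √1.743 = 1.320.
So the time for SF₆ is 4.30 × 1.320 = 5.677 h.

5.677 h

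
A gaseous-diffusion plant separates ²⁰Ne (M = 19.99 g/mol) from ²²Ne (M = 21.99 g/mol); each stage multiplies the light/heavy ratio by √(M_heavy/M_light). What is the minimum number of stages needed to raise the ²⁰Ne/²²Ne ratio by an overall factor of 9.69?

48

With α = √(21.99/19.99) per stage, ln α = ½ ln(1.10005) = 0.04768.
Need α^N ≥ 9.69 ⇒ N ≥ ln(9.69) / ln α = 2.271 / 0.04768 = 47.63.
So at least 48 stages are needed.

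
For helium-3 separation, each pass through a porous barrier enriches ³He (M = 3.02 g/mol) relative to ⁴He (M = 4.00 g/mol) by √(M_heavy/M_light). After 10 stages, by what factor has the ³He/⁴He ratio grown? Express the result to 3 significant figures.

4.08

The single-stage factor is √(M_heavy/M_light), so 10 stages give [√(4.00/3.02)]^10 = (4.00/3.02)^(10/2).
= 1.32450^5 = 4.08.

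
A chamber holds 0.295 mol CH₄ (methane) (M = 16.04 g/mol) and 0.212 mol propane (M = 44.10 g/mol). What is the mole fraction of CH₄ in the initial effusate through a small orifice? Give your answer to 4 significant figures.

Rate_i ∝ x_i/√M_i (Graham's law weighted by mole fraction), so the effusate composition follows n_i/√M_i.
So x_CH₄ in the escaping gas = (n_CH₄/√M_CH₄) / Σ(n_i/√M_i)
= (0.295/√16.04) / (0.295/√16.04 + 0.212/√44.10) = 0.07366/(0.07366 + 0.03192) = 0.6976.

0.6976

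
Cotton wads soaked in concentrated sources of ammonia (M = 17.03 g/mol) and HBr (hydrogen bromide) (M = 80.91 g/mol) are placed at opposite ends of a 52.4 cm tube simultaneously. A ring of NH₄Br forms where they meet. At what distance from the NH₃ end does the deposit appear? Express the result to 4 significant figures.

35.92 cm

In equal time, each gas travels a distance ∝ its rate ∝ 1/√M, so d_NH₃/d_HBr = √(M_HBr/M_NH₃) = √(80.91/17.03) = 2.180.
With d_NH₃ + d_HBr = 52.4 cm, d_HBr = 52.4/(1 + 2.180) = 16.48 cm.
d_NH₃ = 52.4 − 16.48 = 35.92 cm.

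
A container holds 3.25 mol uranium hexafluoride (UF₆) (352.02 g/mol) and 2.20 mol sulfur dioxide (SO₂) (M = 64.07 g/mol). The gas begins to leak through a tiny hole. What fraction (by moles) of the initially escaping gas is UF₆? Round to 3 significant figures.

Each component's effusion rate ∝ (its partial pressure)·(1/√M) ∝ n_i/√M_i.
x_UF₆(eff) = (n_UF₆/√M_UF₆) / (n_UF₆/√M_UF₆ + n_SO₂/√M_SO₂)
= (3.25/√352.02) / (3.25/√352.02 + 2.20/√64.07) = 0.1732/(0.1732 + 0.2748) = 0.387.

0.387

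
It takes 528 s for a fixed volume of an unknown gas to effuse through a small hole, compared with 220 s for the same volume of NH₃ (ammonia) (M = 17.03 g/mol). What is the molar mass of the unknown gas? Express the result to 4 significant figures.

By Graham's law, t_X/t_NH₃ = √(M_X/M_NH₃).
528/220 = 2.400 = √(M_X/17.03)
M_X = 17.03 × 2.400² = 17.03 × 5.760 = 98.09 g/mol

98.09 g/mol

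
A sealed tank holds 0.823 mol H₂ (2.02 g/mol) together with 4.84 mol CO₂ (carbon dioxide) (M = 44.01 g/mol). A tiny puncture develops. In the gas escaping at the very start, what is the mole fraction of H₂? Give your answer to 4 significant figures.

Rate_i ∝ x_i/√M_i (Graham's law weighted by mole fraction), so the effusate composition follows n_i/√M_i.
Mole fraction of H₂ in the effusate = (n_H₂/√M_H₂) / (n_H₂/√M_H₂ + n_CO₂/√M_CO₂)
= (0.823/√2.02) / (0.823/√2.02 + 4.84/√44.01) = 0.5791/(0.5791 + 0.7296) = 0.4425.

0.4425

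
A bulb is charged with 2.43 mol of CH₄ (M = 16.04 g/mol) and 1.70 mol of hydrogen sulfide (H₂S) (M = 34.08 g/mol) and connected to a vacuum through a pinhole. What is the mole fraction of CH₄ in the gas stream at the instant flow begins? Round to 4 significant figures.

0.6757

Each component's effusion rate ∝ (its partial pressure)·(1/√M) ∝ n_i/√M_i.
Mole fraction of CH₄ in the effusate = (n_CH₄/√M_CH₄) / (n_CH₄/√M_CH₄ + n_H₂S/√M_H₂S)
= (2.43/√16.04) / (2.43/√16.04 + 1.70/√34.08) = 0.6067/(0.6067 + 0.2912) = 0.6757.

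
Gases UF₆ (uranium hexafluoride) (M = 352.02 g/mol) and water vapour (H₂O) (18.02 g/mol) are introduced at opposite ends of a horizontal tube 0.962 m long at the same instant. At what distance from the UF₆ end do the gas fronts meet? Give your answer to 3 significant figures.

Graham's law gives d_UF₆/d_H₂O = rate_UF₆/rate_H₂O = √(M_H₂O/M_UF₆) = √(18.02/352.02) = 0.2263.
With d_UF₆ + d_H₂O = 0.962 m, d_H₂O = 0.962/(1 + 0.2263) = 0.7845 m.
d_UF₆ = 0.962 − 0.7845 = 0.177 m.

0.177 m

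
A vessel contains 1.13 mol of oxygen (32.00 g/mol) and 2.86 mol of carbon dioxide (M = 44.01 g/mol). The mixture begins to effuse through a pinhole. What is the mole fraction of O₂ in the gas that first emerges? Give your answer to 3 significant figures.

0.317

Each component's effusion rate ∝ (its partial pressure)·(1/√M) ∝ n_i/√M_i.
x_O₂(eff) = (n_O₂/√M_O₂) / (n_O₂/√M_O₂ + n_CO₂/√M_CO₂)
= (1.13/√32.00) / (1.13/√32.00 + 2.86/√44.01) = 0.1998/(0.1998 + 0.4311) = 0.317.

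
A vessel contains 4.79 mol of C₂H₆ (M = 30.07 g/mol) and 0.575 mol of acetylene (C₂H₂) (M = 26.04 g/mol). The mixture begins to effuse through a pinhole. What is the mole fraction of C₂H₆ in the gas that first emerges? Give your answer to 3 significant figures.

0.886

Each component's effusion rate ∝ (its partial pressure)·(1/√M) ∝ n_i/√M_i.
Mole fraction of C₂H₆ in the effusate = (n_C₂H₆/√M_C₂H₆) / (n_C₂H₆/√M_C₂H₆ + n_C₂H₂/√M_C₂H₂)
= (4.79/√30.07) / (4.79/√30.07 + 0.575/√26.04) = 0.8735/(0.8735 + 0.1127) = 0.886.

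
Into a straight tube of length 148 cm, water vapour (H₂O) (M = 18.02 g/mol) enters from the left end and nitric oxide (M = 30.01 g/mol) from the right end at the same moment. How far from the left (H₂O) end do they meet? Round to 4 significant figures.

The fronts meet when d_H₂O + d_NO = L with d_H₂O/d_NO = √(M_NO/M_H₂O) (Graham's law). Here √(M_NO/M_H₂O) = √(30.01/18.02) = 1.290.
With d_H₂O + d_NO = 148 cm, d_NO = 148/(1 + 1.290) = 64.61 cm.
d_H₂O = 148 − 64.61 = 83.39 cm.

83.39 cm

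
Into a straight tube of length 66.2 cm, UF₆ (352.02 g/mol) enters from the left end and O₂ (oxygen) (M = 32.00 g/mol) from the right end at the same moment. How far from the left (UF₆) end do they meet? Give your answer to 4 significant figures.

15.34 cm

Distances travelled in equal time are proportional to diffusion rates, so d_UF₆/d_O₂ = √(M_O₂/M_UF₆) = √(32.00/352.02) = 0.3015.
With d_UF₆ + d_O₂ = 66.2 cm, d_O₂ = 66.2/(1 + 0.3015) = 50.86 cm.
d_UF₆ = 66.2 − 50.86 = 15.34 cm.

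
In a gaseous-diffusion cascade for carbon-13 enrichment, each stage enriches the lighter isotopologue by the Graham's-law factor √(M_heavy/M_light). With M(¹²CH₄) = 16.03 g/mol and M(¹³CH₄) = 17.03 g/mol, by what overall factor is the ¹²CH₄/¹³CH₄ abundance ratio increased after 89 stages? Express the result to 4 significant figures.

The single-stage factor is √(M_heavy/M_light), so 89 stages give [√(17.03/16.03)]^89 = (17.03/16.03)^(89/2).
= 1.06238^(89/2) = 14.77.

14.77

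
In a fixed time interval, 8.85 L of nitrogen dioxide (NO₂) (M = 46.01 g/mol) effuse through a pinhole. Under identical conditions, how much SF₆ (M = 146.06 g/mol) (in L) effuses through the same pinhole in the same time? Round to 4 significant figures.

From Graham's law, rate_SF₆/rate_NO₂ = √(M_NO₂/M_SF₆) = √(46.01/146.06) = √0.3150 = 0.5613.
So the volume for SF₆ is 8.85 × 0.5613 = 4.967 L.

4.967 L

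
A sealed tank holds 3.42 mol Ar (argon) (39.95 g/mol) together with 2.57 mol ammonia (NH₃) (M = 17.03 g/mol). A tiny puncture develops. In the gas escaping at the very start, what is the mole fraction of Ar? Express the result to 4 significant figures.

0.4649

The effusion rate of species i is ∝ p_i/√M_i ∝ n_i/√M_i.
x_Ar(eff) = (n_Ar/√M_Ar) / (n_Ar/√M_Ar + n_NH₃/√M_NH₃)
= (3.42/√39.95) / (3.42/√39.95 + 2.57/√17.03) = 0.5411/(0.5411 + 0.6228) = 0.4649.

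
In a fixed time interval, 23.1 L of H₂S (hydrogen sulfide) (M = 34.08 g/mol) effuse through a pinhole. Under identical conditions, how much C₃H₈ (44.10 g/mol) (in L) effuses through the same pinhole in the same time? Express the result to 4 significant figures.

Graham's law gives rate_C₃H₈/rate_H₂S = √(M_H₂S/M_C₃H₈) = √(34.08/44.10) = √0.7728 = 0.8791.
So the volume for C₃H₈ is 23.1 × 0.8791 = 20.31 L.

20.31 L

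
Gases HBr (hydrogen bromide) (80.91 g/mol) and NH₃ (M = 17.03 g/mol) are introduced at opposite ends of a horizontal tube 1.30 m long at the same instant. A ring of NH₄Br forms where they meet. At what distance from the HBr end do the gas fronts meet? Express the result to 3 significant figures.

0.409 m

The fronts meet when d_HBr + d_NH₃ = L with d_HBr/d_NH₃ = √(M_NH₃/M_HBr) (Graham's law). Here √(M_NH₃/M_HBr) = √(17.03/80.91) = 0.4588.
With d_HBr + d_NH₃ = 1.30 m, d_NH₃ = 1.30/(1 + 0.4588) = 0.8912 m.
d_HBr = 1.30 − 0.8912 = 0.409 m.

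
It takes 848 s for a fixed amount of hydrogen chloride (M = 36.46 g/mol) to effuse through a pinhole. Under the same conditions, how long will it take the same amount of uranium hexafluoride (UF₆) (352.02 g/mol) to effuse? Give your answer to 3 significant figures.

From Graham's law, t_UF₆/t_HCl = √(M_UF₆/M_HCl) = √(352.02/36.46) = √9.655 = 3.107.
So the time for UF₆ is 848 × 3.107 = 2630 s.

2630 s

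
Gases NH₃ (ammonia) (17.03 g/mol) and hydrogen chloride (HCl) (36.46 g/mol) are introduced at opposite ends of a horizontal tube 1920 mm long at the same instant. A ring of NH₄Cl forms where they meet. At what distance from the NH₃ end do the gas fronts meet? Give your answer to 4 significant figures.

1141 mm

Distances travelled in equal time are proportional to diffusion rates, so d_NH₃/d_HCl = √(M_HCl/M_NH₃) = √(36.46/17.03) = 1.463.
With d_NH₃ + d_HCl = 1920 mm, d_HCl = 1920/(1 + 1.463) = 779.5 mm.
d_NH₃ = 1920 − 779.5 = 1141 mm.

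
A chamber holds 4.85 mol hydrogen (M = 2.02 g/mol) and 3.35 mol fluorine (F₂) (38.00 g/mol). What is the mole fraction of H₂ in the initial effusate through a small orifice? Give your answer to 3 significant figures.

0.863

Rate_i ∝ x_i/√M_i (Graham's law weighted by mole fraction), so the effusate composition follows n_i/√M_i.
x_H₂(eff) = (n_H₂/√M_H₂) / (n_H₂/√M_H₂ + n_F₂/√M_F₂)
= (4.85/√2.02) / (4.85/√2.02 + 3.35/√38.00) = 3.412/(3.412 + 0.5434) = 0.863.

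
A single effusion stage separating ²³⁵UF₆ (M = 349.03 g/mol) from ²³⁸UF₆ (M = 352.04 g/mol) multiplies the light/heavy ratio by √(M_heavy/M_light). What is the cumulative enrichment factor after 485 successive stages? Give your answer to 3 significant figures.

8.02

Each stage multiplies the ratio by α = √(352.04/349.03), so after 485 stages the overall factor is α^485 = (352.04/349.03)^(485/2).
= 1.00862^(485/2) = 8.02.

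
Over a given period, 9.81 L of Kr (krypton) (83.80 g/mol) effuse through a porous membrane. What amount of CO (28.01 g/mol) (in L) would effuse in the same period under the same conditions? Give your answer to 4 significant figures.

By Graham's law, rate_CO/rate_Kr = √(M_Kr/M_CO) = √(83.80/28.01) = √2.992 = 1.730.
So the volume for CO is 9.81 × 1.730 = 16.97 L.

16.97 L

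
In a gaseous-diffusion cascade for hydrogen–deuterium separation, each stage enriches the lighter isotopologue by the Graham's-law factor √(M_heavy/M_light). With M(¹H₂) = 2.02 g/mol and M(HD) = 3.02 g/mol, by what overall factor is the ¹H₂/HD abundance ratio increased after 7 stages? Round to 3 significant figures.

4.09

Overall factor = α^7 with α = √(3.02/2.02), i.e. (3.02/2.02)^(7/2).
= 1.49505^(7/2) = 4.09.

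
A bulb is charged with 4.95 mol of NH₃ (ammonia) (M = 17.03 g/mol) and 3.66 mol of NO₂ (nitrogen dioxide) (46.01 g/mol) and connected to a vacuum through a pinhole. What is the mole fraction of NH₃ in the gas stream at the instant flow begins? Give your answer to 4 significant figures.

0.6897

Effusion rate of each component ∝ n_i/√M_i (partial pressure × 1/√M).
x_NH₃(eff) = (n_NH₃/√M_NH₃) / (n_NH₃/√M_NH₃ + n_NO₂/√M_NO₂)
= (4.95/√17.03) / (4.95/√17.03 + 3.66/√46.01) = 1.199/(1.199 + 0.5396) = 0.6897.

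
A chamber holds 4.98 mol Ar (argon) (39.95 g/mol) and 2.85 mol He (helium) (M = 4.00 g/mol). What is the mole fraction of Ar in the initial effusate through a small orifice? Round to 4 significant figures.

0.3560

Rate_i ∝ x_i/√M_i (Graham's law weighted by mole fraction), so the effusate composition follows n_i/√M_i.
So x_Ar in the escaping gas = (n_Ar/√M_Ar) / Σ(n_i/√M_i)
= (4.98/√39.95) / (4.98/√39.95 + 2.85/√4.00) = 0.7879/(0.7879 + 1.425) = 0.3560.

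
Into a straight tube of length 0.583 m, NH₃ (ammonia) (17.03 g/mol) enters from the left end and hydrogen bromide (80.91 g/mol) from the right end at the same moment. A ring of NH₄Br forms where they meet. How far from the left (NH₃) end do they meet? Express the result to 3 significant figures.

Graham's law gives d_NH₃/d_HBr = rate_NH₃/rate_HBr = √(M_HBr/M_NH₃) = √(80.91/17.03) = 2.180.
With d_NH₃ + d_HBr = 0.583 m, d_HBr = 0.583/(1 + 2.180) = 0.1834 m.
d_NH₃ = 0.583 − 0.1834 = 0.400 m.

0.400 m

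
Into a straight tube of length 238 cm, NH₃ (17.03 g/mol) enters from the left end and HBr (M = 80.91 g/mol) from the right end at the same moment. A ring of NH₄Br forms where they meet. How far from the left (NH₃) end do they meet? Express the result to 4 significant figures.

163.1 cm

Distances travelled in equal time are proportional to diffusion rates, so d_NH₃/d_HBr = √(M_HBr/M_NH₃) = √(80.91/17.03) = 2.180.
With d_NH₃ + d_HBr = 238 cm, d_HBr = 238/(1 + 2.180) = 74.85 cm.
d_NH₃ = 238 − 74.85 = 163.1 cm.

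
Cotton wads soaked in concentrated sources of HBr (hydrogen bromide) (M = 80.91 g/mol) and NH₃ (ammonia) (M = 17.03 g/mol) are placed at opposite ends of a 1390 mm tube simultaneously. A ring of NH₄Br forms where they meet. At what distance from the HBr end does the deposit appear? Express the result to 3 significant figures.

437 mm

In equal time, each gas travels a distance ∝ its rate ∝ 1/√M, so d_HBr/d_NH₃ = √(M_NH₃/M_HBr) = √(17.03/80.91) = 0.4588.
With d_HBr + d_NH₃ = 1390 mm, d_NH₃ = 1390/(1 + 0.4588) = 952.8 mm.
d_HBr = 1390 − 952.8 = 437 mm.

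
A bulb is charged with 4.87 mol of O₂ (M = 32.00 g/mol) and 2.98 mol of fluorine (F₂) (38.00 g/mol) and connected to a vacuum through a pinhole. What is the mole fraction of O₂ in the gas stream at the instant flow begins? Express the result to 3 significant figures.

0.640

Each component's effusion rate ∝ (its partial pressure)·(1/√M) ∝ n_i/√M_i.
x_O₂(eff) = (n_O₂/√M_O₂) / (n_O₂/√M_O₂ + n_F₂/√M_F₂)
= (4.87/√32.00) / (4.87/√32.00 + 2.98/√38.00) = 0.8609/(0.8609 + 0.4834) = 0.640.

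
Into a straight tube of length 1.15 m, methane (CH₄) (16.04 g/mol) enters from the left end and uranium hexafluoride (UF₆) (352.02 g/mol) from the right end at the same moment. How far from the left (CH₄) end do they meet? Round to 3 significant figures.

0.948 m

Graham's law gives d_CH₄/d_UF₆ = rate_CH₄/rate_UF₆ = √(M_UF₆/M_CH₄) = √(352.02/16.04) = 4.685.
With d_CH₄ + d_UF₆ = 1.15 m, d_UF₆ = 1.15/(1 + 4.685) = 0.2023 m.
d_CH₄ = 1.15 − 0.2023 = 0.948 m.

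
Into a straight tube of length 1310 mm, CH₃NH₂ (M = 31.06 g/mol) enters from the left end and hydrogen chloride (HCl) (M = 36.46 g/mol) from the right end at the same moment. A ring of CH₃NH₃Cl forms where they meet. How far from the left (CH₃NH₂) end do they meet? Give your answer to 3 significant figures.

681 mm

Distances travelled in equal time are proportional to diffusion rates, so d_CH₃NH₂/d_HCl = √(M_HCl/M_CH₃NH₂) = √(36.46/31.06) = 1.083.
With d_CH₃NH₂ + d_HCl = 1310 mm, d_HCl = 1310/(1 + 1.083) = 628.8 mm.
d_CH₃NH₂ = 1310 − 628.8 = 681 mm.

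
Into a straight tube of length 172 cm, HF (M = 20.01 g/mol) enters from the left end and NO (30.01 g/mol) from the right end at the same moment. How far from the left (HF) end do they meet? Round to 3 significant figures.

94.7 cm

The fronts meet when d_HF + d_NO = L with d_HF/d_NO = √(M_NO/M_HF) (Graham's law). Here √(M_NO/M_HF) = √(30.01/20.01) = 1.225.
With d_HF + d_NO = 172 cm, d_NO = 172/(1 + 1.225) = 77.32 cm.
d_HF = 172 − 77.32 = 94.7 cm.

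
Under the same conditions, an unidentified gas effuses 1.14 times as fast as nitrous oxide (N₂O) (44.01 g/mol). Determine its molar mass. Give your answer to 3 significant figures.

33.9 g/mol

By Graham's law, rate_X/rate_N₂O = √(M_N₂O/M_X).
1.14 = √(44.01/M_X)
M_X = 44.01 / 1.14² = 44.01 / 1.300 = 33.9 g/mol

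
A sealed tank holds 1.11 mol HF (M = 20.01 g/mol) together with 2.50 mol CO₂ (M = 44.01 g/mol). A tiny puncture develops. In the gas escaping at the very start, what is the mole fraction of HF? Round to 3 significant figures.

0.397

Rate_i ∝ x_i/√M_i (Graham's law weighted by mole fraction), so the effusate composition follows n_i/√M_i.
x_HF(eff) = (n_HF/√M_HF) / (n_HF/√M_HF + n_CO₂/√M_CO₂)
= (1.11/√20.01) / (1.11/√20.01 + 2.50/√44.01) = 0.2481/(0.2481 + 0.3768) = 0.397.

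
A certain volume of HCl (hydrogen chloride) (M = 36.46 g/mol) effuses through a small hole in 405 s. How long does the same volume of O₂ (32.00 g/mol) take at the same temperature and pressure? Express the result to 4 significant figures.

Using Graham's law: t_O₂/t_HCl = √(M_O₂/M_HCl) = √(32.00/36.46) = √0.8777 = 0.9368.
So the time for O₂ is 405 × 0.9368 = 379.4 s.

379.4 s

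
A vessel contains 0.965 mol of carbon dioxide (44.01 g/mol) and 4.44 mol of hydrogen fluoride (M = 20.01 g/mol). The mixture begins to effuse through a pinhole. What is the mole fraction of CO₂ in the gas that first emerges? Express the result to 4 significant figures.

Each component's effusion rate ∝ (its partial pressure)·(1/√M) ∝ n_i/√M_i.
So x_CO₂ in the escaping gas = (n_CO₂/√M_CO₂) / Σ(n_i/√M_i)
= (0.965/√44.01) / (0.965/√44.01 + 4.44/√20.01) = 0.1455/(0.1455 + 0.9926) = 0.1278.

0.1278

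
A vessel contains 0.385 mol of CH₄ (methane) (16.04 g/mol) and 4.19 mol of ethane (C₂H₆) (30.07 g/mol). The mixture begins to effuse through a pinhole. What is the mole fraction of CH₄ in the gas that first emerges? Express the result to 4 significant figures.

0.1117

Rate_i ∝ x_i/√M_i (Graham's law weighted by mole fraction), so the effusate composition follows n_i/√M_i.
x_CH₄(eff) = (n_CH₄/√M_CH₄) / (n_CH₄/√M_CH₄ + n_C₂H₆/√M_C₂H₆)
= (0.385/√16.04) / (0.385/√16.04 + 4.19/√30.07) = 0.09613/(0.09613 + 0.7641) = 0.1117.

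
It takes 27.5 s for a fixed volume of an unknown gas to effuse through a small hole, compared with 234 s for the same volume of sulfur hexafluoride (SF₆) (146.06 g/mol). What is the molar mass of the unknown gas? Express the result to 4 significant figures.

2.017 g/mol

Graham's law gives t_X/t_SF₆ = √(M_X/M_SF₆).
27.5/234 = 0.1175 = √(M_X/146.06)
M_X = 146.06 × 0.1175² = 146.06 × 0.01381 = 2.017 g/mol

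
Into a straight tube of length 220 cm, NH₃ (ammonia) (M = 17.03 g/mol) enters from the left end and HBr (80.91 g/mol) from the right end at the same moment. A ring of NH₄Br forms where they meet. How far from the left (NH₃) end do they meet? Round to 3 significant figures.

In equal time, each gas travels a distance ∝ its rate ∝ 1/√M, so d_NH₃/d_HBr = √(M_HBr/M_NH₃) = √(80.91/17.03) = 2.180.
With d_NH₃ + d_HBr = 220 cm, d_HBr = 220/(1 + 2.180) = 69.19 cm.
d_NH₃ = 220 − 69.19 = 151 cm.

151 cm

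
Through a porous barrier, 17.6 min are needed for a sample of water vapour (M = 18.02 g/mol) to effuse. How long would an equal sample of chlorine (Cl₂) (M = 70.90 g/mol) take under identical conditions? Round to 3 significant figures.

Using Graham's law: t_Cl₂/t_H₂O = √(M_Cl₂/M_H₂O) = √(70.90/18.02) = √3.935 = 1.984.
So the time for Cl₂ is 17.6 × 1.984 = 34.9 min.

34.9 min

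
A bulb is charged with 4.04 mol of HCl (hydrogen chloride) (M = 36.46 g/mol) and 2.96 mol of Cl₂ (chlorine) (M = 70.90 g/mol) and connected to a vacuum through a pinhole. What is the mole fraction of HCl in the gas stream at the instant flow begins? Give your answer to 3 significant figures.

0.656

Effusion rate of each component ∝ n_i/√M_i (partial pressure × 1/√M).
Mole fraction of HCl in the effusate = (n_HCl/√M_HCl) / (n_HCl/√M_HCl + n_Cl₂/√M_Cl₂)
= (4.04/√36.46) / (4.04/√36.46 + 2.96/√70.90) = 0.6691/(0.6691 + 0.3515) = 0.656.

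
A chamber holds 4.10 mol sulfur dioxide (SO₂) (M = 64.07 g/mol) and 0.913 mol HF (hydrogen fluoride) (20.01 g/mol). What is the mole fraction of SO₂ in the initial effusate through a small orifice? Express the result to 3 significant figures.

0.715

Each component's effusion rate ∝ (its partial pressure)·(1/√M) ∝ n_i/√M_i.
Mole fraction of SO₂ in the effusate = (n_SO₂/√M_SO₂) / (n_SO₂/√M_SO₂ + n_HF/√M_HF)
= (4.10/√64.07) / (4.10/√64.07 + 0.913/√20.01) = 0.5122/(0.5122 + 0.2041) = 0.715.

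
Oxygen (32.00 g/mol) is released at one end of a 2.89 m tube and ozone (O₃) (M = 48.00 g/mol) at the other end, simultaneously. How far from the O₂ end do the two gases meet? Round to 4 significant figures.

In equal time, each gas travels a distance ∝ its rate ∝ 1/√M, so d_O₂/d_O₃ = √(M_O₃/M_O₂) = √(48.00/32.00) = 1.225.
With d_O₂ + d_O₃ = 2.89 m, d_O₃ = 2.89/(1 + 1.225) = 1.299 m.
d_O₂ = 2.89 − 1.299 = 1.591 m.

1.591 m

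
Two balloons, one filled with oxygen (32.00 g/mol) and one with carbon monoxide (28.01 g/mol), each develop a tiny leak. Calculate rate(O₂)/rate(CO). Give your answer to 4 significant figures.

0.9356

From Graham's law, rate_O₂/rate_CO = √(M_CO/M_O₂) = √(28.01/32.00) = √0.8753 = 0.9356.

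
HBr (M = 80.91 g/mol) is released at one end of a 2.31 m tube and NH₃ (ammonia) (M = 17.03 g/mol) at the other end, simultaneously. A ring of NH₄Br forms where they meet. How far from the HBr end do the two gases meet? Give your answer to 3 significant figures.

0.726 m

Distances travelled in equal time are proportional to diffusion rates, so d_HBr/d_NH₃ = √(M_NH₃/M_HBr) = √(17.03/80.91) = 0.4588.
With d_HBr + d_NH₃ = 2.31 m, d_NH₃ = 2.31/(1 + 0.4588) = 1.584 m.
d_HBr = 2.31 − 1.584 = 0.726 m.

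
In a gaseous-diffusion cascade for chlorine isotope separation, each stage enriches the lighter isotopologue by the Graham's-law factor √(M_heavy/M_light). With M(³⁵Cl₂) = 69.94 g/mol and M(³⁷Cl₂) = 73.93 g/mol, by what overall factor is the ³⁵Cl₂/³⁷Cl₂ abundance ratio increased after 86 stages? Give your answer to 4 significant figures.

Each stage multiplies the ratio by α = √(73.93/69.94), so after 86 stages the overall factor is α^86 = (73.93/69.94)^(86/2).
= 1.05705^43 = 10.87.

10.87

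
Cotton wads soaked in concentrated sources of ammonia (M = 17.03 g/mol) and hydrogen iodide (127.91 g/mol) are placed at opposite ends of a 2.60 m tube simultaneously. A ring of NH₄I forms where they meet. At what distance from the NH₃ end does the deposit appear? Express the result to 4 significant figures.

1.905 m

The fronts meet when d_NH₃ + d_HI = L with d_NH₃/d_HI = √(M_HI/M_NH₃) (Graham's law). Here √(M_HI/M_NH₃) = √(127.91/17.03) = 2.741.
With d_NH₃ + d_HI = 2.60 m, d_HI = 2.60/(1 + 2.741) = 0.6951 m.
d_NH₃ = 2.60 − 0.6951 = 1.905 m.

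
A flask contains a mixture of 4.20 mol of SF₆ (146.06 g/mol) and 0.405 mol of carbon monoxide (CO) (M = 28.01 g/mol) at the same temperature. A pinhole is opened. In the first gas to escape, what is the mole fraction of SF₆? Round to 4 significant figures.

Effusion rate of each component ∝ n_i/√M_i (partial pressure × 1/√M).
So x_SF₆ in the escaping gas = (n_SF₆/√M_SF₆) / Σ(n_i/√M_i)
= (4.20/√146.06) / (4.20/√146.06 + 0.405/√28.01) = 0.3475/(0.3475 + 0.07652) = 0.8195.

0.8195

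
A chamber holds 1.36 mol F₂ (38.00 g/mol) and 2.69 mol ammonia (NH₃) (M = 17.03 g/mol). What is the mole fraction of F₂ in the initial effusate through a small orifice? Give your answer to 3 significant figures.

0.253

Each component's effusion rate ∝ (its partial pressure)·(1/√M) ∝ n_i/√M_i.
x_F₂(eff) = (n_F₂/√M_F₂) / (n_F₂/√M_F₂ + n_NH₃/√M_NH₃)
= (1.36/√38.00) / (1.36/√38.00 + 2.69/√17.03) = 0.2206/(0.2206 + 0.6518) = 0.253.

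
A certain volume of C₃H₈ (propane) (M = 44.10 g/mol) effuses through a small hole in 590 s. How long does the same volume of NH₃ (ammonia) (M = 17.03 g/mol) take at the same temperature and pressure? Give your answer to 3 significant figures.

367 s

From Graham's law, t_NH₃/t_C₃H₈ = √(M_NH₃/M_C₃H₈) = √(17.03/44.10) = √0.3862 = 0.6214.
So the time for NH₃ is 590 × 0.6214 = 367 s.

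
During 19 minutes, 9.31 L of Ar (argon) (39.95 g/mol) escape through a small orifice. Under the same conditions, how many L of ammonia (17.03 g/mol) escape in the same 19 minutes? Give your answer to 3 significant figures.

14.3 L

Graham's law gives rate_NH₃/rate_Ar = √(M_Ar/M_NH₃) = √(39.95/17.03) = √2.346 = 1.532.
So the volume for NH₃ is 9.31 × 1.532 = 14.3 L.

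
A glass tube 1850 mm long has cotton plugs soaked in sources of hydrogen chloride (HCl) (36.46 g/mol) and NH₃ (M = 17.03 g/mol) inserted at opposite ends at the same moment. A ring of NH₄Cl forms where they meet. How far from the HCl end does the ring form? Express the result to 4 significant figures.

751.1 mm

The fronts meet when d_HCl + d_NH₃ = L with d_HCl/d_NH₃ = √(M_NH₃/M_HCl) (Graham's law). Here √(M_NH₃/M_HCl) = √(17.03/36.46) = 0.6834.
With d_HCl + d_NH₃ = 1850 mm, d_NH₃ = 1850/(1 + 0.6834) = 1099 mm.
d_HCl = 1850 − 1099 = 751.1 mm.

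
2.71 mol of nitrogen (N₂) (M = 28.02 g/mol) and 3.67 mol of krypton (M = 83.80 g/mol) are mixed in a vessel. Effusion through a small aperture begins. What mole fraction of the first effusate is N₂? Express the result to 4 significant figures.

0.5608

Effusion rate of each component ∝ n_i/√M_i (partial pressure × 1/√M).
x_N₂(eff) = (n_N₂/√M_N₂) / (n_N₂/√M_N₂ + n_Kr/√M_Kr)
= (2.71/√28.02) / (2.71/√28.02 + 3.67/√83.80) = 0.5120/(0.5120 + 0.4009) = 0.5608.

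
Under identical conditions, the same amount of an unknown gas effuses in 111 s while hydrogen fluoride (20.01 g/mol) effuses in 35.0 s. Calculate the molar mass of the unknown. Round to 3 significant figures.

201 g/mol

By Graham's law, t_X/t_HF = √(M_X/M_HF).
111/35.0 = 3.171 = √(M_X/20.01)
M_X = 20.01 × 3.171² = 20.01 × 10.06 = 201 g/mol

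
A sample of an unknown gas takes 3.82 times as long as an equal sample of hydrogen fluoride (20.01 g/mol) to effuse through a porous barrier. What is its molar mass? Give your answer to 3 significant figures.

292 g/mol

Since effusion rate ∝ 1/√M, t_X/t_HF = √(M_X/M_HF).
3.82 = √(M_X/20.01)
M_X = 20.01 × 3.82² = 20.01 × 14.59 = 292 g/mol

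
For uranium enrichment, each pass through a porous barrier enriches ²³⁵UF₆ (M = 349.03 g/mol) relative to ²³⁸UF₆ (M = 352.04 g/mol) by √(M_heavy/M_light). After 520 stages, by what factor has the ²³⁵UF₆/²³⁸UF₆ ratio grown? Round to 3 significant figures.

9.32

Each stage multiplies the ratio by α = √(352.04/349.03), so after 520 stages the overall factor is α^520 = (352.04/349.03)^(520/2).
= 1.00862^260 = 9.32.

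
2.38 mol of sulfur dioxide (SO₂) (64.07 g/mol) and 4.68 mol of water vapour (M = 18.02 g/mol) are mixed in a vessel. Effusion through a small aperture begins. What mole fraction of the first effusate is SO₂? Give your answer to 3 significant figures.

Rate_i ∝ x_i/√M_i (Graham's law weighted by mole fraction), so the effusate composition follows n_i/√M_i.
Mole fraction of SO₂ in the effusate = (n_SO₂/√M_SO₂) / (n_SO₂/√M_SO₂ + n_H₂O/√M_H₂O)
= (2.38/√64.07) / (2.38/√64.07 + 4.68/√18.02) = 0.2973/(0.2973 + 1.102) = 0.212.

0.212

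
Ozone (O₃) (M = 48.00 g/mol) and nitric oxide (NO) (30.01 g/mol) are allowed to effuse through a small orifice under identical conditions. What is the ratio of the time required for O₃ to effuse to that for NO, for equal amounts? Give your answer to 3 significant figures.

1.26

From Graham's law, t_O₃/t_NO = √(M_O₃/M_NO) = √(48.00/30.01) = √1.599 = 1.26.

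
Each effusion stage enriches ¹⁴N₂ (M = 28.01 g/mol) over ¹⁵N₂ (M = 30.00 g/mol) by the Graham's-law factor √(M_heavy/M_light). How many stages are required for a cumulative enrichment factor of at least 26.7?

96

Per stage α = (30.00/28.01)^(1/2) = 1.07105^0.5, giving ln α = 0.03432.
Need α^N ≥ 26.7 ⇒ N ≥ ln(26.7) / ln α = 3.285 / 0.03432 = 95.71.
So at least 96 stages are needed.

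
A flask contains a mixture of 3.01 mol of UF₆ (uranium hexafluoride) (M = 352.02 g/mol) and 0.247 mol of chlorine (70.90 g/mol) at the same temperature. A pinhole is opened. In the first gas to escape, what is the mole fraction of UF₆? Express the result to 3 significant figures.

Rate_i ∝ x_i/√M_i (Graham's law weighted by mole fraction), so the effusate composition follows n_i/√M_i.
So x_UF₆ in the escaping gas = (n_UF₆/√M_UF₆) / Σ(n_i/√M_i)
= (3.01/√352.02) / (3.01/√352.02 + 0.247/√70.90) = 0.1604/(0.1604 + 0.02933) = 0.845.

0.845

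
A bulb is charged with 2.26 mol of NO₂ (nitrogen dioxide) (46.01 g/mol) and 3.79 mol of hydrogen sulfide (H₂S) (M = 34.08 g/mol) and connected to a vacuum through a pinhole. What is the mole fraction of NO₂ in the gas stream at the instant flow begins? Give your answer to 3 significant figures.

The effusion rate of species i is ∝ p_i/√M_i ∝ n_i/√M_i.
x_NO₂(eff) = (n_NO₂/√M_NO₂) / (n_NO₂/√M_NO₂ + n_H₂S/√M_H₂S)
= (2.26/√46.01) / (2.26/√46.01 + 3.79/√34.08) = 0.3332/(0.3332 + 0.6492) = 0.339.

0.339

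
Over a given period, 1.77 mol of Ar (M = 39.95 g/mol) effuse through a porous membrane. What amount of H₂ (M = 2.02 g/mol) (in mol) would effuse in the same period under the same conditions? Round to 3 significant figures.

7.87 mol

From Graham's law, rate_H₂/rate_Ar = √(M_Ar/M_H₂) = √(39.95/2.02) = √19.78 = 4.447.
So the amount for H₂ is 1.77 × 4.447 = 7.87 mol.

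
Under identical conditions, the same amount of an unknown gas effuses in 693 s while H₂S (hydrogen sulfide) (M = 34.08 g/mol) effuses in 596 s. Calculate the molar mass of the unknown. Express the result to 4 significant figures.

Since effusion rate ∝ 1/√M, t_X/t_H₂S = √(M_X/M_H₂S).
693/596 = 1.163 = √(M_X/34.08)
M_X = 34.08 × 1.163² = 34.08 × 1.352 = 46.08 g/mol

46.08 g/mol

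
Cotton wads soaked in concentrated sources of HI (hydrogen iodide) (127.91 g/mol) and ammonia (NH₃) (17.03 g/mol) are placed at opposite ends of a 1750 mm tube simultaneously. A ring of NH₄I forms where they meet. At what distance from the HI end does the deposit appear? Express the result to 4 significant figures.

467.8 mm

Distances travelled in equal time are proportional to diffusion rates, so d_HI/d_NH₃ = √(M_NH₃/M_HI) = √(17.03/127.91) = 0.3649.
With d_HI + d_NH₃ = 1750 mm, d_NH₃ = 1750/(1 + 0.3649) = 1282 mm.
d_HI = 1750 − 1282 = 467.8 mm.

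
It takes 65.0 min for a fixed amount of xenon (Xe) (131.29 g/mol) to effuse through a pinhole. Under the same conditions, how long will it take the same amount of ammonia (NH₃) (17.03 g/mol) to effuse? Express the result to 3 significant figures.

From Graham's law, t_NH₃/t_Xe = √(M_NH₃/M_Xe) = √(17.03/131.29) = √0.1297 = 0.3602.
So the time for NH₃ is 65.0 × 0.3602 = 23.4 min.

23.4 min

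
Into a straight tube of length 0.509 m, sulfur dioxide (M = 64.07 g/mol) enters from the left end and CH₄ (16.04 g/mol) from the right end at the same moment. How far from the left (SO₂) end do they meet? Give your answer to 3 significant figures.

0.170 m

Graham's law gives d_SO₂/d_CH₄ = rate_SO₂/rate_CH₄ = √(M_CH₄/M_SO₂) = √(16.04/64.07) = 0.5004.
With d_SO₂ + d_CH₄ = 0.509 m, d_CH₄ = 0.509/(1 + 0.5004) = 0.3393 m.
d_SO₂ = 0.509 − 0.3393 = 0.170 m.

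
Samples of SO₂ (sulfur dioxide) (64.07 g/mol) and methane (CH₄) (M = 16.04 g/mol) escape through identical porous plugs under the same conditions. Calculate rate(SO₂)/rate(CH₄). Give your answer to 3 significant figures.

Using Graham's law: rate_SO₂/rate_CH₄ = √(M_CH₄/M_SO₂) = √(16.04/64.07) = √0.2504 = 0.500.

0.500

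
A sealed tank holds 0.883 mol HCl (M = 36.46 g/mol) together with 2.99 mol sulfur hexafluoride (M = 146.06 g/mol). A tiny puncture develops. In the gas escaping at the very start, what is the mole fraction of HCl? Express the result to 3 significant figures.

0.371

Each component's effusion rate ∝ (its partial pressure)·(1/√M) ∝ n_i/√M_i.
So x_HCl in the escaping gas = (n_HCl/√M_HCl) / Σ(n_i/√M_i)
= (0.883/√36.46) / (0.883/√36.46 + 2.99/√146.06) = 0.1462/(0.1462 + 0.2474) = 0.371.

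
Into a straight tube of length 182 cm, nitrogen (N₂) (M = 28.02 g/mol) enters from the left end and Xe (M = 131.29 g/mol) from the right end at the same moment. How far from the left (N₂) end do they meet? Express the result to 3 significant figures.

In equal time, each gas travels a distance ∝ its rate ∝ 1/√M, so d_N₂/d_Xe = √(M_Xe/M_N₂) = √(131.29/28.02) = 2.165.
With d_N₂ + d_Xe = 182 cm, d_Xe = 182/(1 + 2.165) = 57.51 cm.
d_N₂ = 182 − 57.51 = 124 cm.

124 cm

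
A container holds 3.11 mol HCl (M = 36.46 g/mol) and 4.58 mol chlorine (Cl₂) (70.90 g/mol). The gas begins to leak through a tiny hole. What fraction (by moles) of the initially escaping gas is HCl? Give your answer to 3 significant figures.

Each component's effusion rate ∝ (its partial pressure)·(1/√M) ∝ n_i/√M_i.
x_HCl(eff) = (n_HCl/√M_HCl) / (n_HCl/√M_HCl + n_Cl₂/√M_Cl₂)
= (3.11/√36.46) / (3.11/√36.46 + 4.58/√70.90) = 0.5151/(0.5151 + 0.5439) = 0.486.

0.486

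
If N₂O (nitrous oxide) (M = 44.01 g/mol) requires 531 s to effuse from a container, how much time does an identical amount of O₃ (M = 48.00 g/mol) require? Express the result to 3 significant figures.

From Graham's law, t_O₃/t_N₂O = √(M_O₃/M_N₂O) = √(48.00/44.01) = √1.091 = 1.044.
So the time for O₃ is 531 × 1.044 = 555 s.

555 s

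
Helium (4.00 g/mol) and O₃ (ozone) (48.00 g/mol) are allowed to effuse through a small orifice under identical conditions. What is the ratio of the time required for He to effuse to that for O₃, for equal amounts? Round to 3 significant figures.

0.289

Graham's law gives t_He/t_O₃ = √(M_He/M_O₃) = √(4.00/48.00) = √0.08333 = 0.289.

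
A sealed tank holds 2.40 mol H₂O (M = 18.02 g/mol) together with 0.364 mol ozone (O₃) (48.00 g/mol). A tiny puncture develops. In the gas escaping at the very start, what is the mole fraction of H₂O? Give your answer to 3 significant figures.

Rate_i ∝ x_i/√M_i (Graham's law weighted by mole fraction), so the effusate composition follows n_i/√M_i.
So x_H₂O in the escaping gas = (n_H₂O/√M_H₂O) / Σ(n_i/√M_i)
= (2.40/√18.02) / (2.40/√18.02 + 0.364/√48.00) = 0.5654/(0.5654 + 0.05254) = 0.915.

0.915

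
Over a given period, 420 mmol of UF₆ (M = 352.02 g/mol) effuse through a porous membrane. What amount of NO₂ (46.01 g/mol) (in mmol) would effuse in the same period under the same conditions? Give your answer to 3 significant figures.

Using Graham's law: rate_NO₂/rate_UF₆ = √(M_UF₆/M_NO₂) = √(352.02/46.01) = √7.651 = 2.766.
So the amount for NO₂ is 420 × 2.766 = 1160 mmol.

1160 mmol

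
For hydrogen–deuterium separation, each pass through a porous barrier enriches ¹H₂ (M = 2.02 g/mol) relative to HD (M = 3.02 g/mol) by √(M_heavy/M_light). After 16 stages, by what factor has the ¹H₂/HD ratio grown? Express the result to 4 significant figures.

24.96

The single-stage factor is √(M_heavy/M_light), so 16 stages give [√(3.02/2.02)]^16 = (3.02/2.02)^(16/2).
= 1.49505^8 = 24.96.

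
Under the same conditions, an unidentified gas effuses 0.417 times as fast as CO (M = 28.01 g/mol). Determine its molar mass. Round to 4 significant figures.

161.1 g/mol

From Graham's law, rate_X/rate_CO = √(M_CO/M_X).
0.417 = √(28.01/M_X)
M_X = 28.01 / 0.417² = 28.01 / 0.1739 = 161.1 g/mol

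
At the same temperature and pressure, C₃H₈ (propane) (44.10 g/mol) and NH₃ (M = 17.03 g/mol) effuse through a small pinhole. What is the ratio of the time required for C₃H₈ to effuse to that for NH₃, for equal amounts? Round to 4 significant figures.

Using Graham's law: t_C₃H₈/t_NH₃ = √(M_C₃H₈/M_NH₃) = √(44.10/17.03) = √2.590 = 1.609.

1.609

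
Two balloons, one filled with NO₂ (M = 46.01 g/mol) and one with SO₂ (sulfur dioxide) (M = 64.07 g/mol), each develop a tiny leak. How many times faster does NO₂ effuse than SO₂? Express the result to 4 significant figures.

1.180

Using Graham's law: rate_NO₂/rate_SO₂ = √(M_SO₂/M_NO₂) = √(64.07/46.01) = √1.393 = 1.180.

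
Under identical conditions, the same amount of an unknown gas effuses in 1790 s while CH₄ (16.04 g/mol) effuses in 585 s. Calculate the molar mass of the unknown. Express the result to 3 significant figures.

150 g/mol

Graham's law gives t_X/t_CH₄ = √(M_X/M_CH₄).
1790/585 = 3.060 = √(M_X/16.04)
M_X = 16.04 × 3.060² = 16.04 × 9.363 = 150 g/mol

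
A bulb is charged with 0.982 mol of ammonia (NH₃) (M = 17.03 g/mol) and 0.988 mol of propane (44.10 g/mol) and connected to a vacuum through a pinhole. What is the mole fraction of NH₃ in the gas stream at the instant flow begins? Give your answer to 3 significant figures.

The effusion rate of species i is ∝ p_i/√M_i ∝ n_i/√M_i.
x_NH₃(eff) = (n_NH₃/√M_NH₃) / (n_NH₃/√M_NH₃ + n_C₃H₈/√M_C₃H₈)
= (0.982/√17.03) / (0.982/√17.03 + 0.988/√44.10) = 0.2380/(0.2380 + 0.1488) = 0.615.

0.615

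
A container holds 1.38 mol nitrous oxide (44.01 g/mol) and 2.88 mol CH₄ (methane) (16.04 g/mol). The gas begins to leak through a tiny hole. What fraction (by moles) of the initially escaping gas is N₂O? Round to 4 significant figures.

Each component's effusion rate ∝ (its partial pressure)·(1/√M) ∝ n_i/√M_i.
x_N₂O(eff) = (n_N₂O/√M_N₂O) / (n_N₂O/√M_N₂O + n_CH₄/√M_CH₄)
= (1.38/√44.01) / (1.38/√44.01 + 2.88/√16.04) = 0.2080/(0.2080 + 0.7191) = 0.2244.

0.2244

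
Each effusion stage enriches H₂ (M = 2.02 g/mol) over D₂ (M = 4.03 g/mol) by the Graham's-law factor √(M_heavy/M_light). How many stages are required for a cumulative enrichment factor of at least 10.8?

With α = √(4.03/2.02) per stage, ln α = ½ ln(1.99505) = 0.3453.
Need α^N ≥ 10.8 ⇒ N ≥ ln(10.8) / ln α = 2.380 / 0.3453 = 6.89.
Rounding up, N = 7 stages.

7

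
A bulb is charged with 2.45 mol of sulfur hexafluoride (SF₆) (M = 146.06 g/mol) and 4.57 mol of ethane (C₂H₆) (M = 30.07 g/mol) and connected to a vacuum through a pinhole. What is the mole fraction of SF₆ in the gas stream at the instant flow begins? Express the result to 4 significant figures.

0.1957

Effusion rate of each component ∝ n_i/√M_i (partial pressure × 1/√M).
Mole fraction of SF₆ in the effusate = (n_SF₆/√M_SF₆) / (n_SF₆/√M_SF₆ + n_C₂H₆/√M_C₂H₆)
= (2.45/√146.06) / (2.45/√146.06 + 4.57/√30.07) = 0.2027/(0.2027 + 0.8334) = 0.1957.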